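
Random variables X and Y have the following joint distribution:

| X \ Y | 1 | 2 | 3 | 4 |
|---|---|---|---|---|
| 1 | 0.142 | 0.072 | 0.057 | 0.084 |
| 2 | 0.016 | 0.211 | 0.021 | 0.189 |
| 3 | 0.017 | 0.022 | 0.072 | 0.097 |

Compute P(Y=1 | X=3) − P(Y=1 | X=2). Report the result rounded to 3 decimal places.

P(X=3) = 0.017 + 0.022 + 0.072 + 0.097 = 0.208; P(Y=1 | X=3) = 0.017/0.208 = 0.0817.
P(X=2) = 0.016 + 0.211 + 0.021 + 0.189 = 0.437; P(Y=1 | X=2) = 0.016/0.437 = 0.0366.
Difference = 0.045.

0.045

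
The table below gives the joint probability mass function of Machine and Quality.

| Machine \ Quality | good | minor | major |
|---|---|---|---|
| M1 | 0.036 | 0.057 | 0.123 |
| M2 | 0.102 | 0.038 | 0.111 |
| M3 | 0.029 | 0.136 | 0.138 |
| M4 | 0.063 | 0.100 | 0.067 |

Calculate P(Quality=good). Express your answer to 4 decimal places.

0.2300

P(Quality=good) = 0.036 + 0.102 + 0.029 + 0.063 = 0.230.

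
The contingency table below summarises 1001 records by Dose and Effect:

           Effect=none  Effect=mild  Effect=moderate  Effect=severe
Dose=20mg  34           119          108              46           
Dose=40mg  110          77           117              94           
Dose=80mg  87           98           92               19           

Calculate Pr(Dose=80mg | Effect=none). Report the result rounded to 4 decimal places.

Total with Effect=none: 34 + 110 + 87 = 231.
P(Dose=80mg | Effect=none) = 87/231 = 0.3766.

0.3766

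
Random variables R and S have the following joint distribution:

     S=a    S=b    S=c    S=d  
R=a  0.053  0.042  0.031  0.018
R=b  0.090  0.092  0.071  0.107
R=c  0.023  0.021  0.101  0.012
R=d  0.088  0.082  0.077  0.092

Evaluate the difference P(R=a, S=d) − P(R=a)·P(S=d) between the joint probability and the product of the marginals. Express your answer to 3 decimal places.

P(R=a) = 0.053 + 0.042 + 0.031 + 0.018 = 0.144.
P(S=d) = 0.018 + 0.107 + 0.012 + 0.092 = 0.229.
P(R=a, S=d) − P(R=a)P(S=d) = 0.018 − 0.144×0.229 = -0.015.

-0.015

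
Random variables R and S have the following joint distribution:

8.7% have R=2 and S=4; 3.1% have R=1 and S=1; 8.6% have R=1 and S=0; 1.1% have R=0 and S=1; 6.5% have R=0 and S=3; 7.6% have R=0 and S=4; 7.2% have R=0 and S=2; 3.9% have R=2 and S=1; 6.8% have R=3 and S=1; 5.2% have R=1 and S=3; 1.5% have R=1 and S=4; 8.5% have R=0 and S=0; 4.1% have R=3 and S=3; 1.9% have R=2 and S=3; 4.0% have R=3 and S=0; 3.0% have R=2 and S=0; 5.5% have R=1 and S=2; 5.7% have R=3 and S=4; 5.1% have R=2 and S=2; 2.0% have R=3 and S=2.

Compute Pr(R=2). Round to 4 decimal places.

0.2260

P(R=2) = 0.030 + 0.039 + 0.051 + 0.019 + 0.087 = 0.226.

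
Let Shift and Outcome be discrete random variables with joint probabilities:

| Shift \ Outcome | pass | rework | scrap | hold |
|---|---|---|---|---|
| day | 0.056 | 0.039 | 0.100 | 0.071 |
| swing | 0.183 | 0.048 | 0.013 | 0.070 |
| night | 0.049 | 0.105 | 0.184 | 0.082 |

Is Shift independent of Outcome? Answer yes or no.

no

P(Shift=swing) = 0.314 and P(Outcome=pass) = 0.288, so their product is 0.09043, but P(Shift=swing, Outcome=pass) = 0.183. Since these differ, Shift and Outcome are not independent.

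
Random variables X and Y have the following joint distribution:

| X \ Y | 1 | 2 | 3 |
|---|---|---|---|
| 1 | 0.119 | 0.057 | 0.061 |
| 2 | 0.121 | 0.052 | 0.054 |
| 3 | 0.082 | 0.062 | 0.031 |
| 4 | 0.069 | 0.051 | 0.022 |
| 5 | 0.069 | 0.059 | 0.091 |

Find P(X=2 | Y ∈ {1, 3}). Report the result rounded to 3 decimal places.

P(Y=1) = 0.119 + 0.121 + 0.082 + 0.069 + 0.069 = 0.460.
P(Y=3) = 0.061 + 0.054 + 0.031 + 0.022 + 0.091 = 0.259.
P(Y ∈ {1, 3}) = 0.460 + 0.259 = 0.719; P(X=2, Y ∈ {1, 3}) = 0.121 + 0.054 = 0.175.
P(X=2 | Y ∈ {1, 3}) = 0.175/0.719 = 0.243.

0.243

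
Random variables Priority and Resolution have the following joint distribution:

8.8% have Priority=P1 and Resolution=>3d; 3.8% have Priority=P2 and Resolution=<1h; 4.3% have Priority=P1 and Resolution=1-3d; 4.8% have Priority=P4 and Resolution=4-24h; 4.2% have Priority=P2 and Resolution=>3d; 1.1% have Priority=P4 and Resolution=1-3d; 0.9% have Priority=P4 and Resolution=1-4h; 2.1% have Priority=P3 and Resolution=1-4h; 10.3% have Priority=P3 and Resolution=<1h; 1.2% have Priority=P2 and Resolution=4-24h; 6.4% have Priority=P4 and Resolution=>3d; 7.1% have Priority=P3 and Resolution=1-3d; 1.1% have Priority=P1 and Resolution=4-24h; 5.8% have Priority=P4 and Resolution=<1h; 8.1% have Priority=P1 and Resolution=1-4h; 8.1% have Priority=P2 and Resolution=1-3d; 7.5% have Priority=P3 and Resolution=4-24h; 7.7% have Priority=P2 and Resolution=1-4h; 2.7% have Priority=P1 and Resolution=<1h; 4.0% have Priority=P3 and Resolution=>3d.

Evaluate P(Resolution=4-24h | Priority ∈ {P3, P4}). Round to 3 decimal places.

P(Priority=P3) = 0.103 + 0.021 + 0.075 + 0.071 + 0.040 = 0.310.
P(Priority=P4) = 0.058 + 0.009 + 0.048 + 0.011 + 0.064 = 0.190.
P(Priority ∈ {P3, P4}) = 0.310 + 0.190 = 0.500; P(Resolution=4-24h, Priority ∈ {P3, P4}) = 0.075 + 0.048 = 0.123.
P(Resolution=4-24h | Priority ∈ {P3, P4}) = 0.123/0.500 = 0.246.

0.246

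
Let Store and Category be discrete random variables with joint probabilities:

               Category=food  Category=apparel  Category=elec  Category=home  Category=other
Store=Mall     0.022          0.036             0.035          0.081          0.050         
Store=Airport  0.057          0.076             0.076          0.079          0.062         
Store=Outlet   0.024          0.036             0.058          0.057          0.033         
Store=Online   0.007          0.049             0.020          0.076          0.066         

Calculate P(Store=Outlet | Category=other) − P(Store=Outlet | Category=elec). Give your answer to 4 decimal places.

-0.1505

P(Category=other) = 0.050 + 0.062 + 0.033 + 0.066 = 0.211; P(Store=Outlet | Category=other) = 0.033/0.211 = 0.15640.
P(Category=elec) = 0.035 + 0.076 + 0.058 + 0.020 = 0.189; P(Store=Outlet | Category=elec) = 0.058/0.189 = 0.30688.
Difference = -0.1505.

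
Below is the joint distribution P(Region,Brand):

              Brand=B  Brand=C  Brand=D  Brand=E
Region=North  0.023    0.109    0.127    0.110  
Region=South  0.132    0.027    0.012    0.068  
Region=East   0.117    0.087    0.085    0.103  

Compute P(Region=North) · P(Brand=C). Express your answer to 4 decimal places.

0.0823

P(Region=North) = 0.023 + 0.109 + 0.127 + 0.110 = 0.369.
P(Brand=C) = 0.109 + 0.027 + 0.087 = 0.223.
Product: 0.369 × 0.223 = 0.0823.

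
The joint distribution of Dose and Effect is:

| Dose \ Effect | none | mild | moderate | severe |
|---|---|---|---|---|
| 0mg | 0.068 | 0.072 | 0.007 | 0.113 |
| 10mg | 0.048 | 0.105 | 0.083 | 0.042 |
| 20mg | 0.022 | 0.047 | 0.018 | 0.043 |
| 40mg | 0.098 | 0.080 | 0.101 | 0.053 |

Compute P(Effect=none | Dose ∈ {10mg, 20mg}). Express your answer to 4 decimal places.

P(Dose=10mg) = 0.048 + 0.105 + 0.083 + 0.042 = 0.278.
P(Dose=20mg) = 0.022 + 0.047 + 0.018 + 0.043 = 0.130.
P(Dose ∈ {10mg, 20mg}) = 0.278 + 0.130 = 0.408; P(Effect=none, Dose ∈ {10mg, 20mg}) = 0.048 + 0.022 = 0.070.
P(Effect=none | Dose ∈ {10mg, 20mg}) = 0.070/0.408 = 0.1716.

0.1716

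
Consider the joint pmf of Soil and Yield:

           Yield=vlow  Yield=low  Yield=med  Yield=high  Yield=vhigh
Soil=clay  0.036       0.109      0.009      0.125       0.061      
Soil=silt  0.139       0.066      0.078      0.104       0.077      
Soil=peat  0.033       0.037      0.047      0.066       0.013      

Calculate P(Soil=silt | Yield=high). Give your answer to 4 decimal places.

0.3525

P(Yield=high) = 0.125 + 0.104 + 0.066 = 0.295.
P(Soil=silt | Yield=high) = 0.104/0.295 = 0.3525.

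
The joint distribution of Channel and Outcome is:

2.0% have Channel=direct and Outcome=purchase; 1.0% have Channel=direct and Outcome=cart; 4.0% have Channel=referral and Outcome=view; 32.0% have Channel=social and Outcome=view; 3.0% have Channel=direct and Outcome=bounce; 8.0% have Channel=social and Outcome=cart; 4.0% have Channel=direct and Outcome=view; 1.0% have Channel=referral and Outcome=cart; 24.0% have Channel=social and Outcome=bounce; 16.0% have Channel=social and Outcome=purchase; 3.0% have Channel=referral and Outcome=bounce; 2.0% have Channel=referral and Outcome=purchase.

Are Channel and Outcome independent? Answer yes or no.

Every cell satisfies P(Channel,Outcome) = P(Channel)·P(Outcome). For instance P(Channel=direct) = 0.100, P(Outcome=bounce) = 0.300, and 0.100×0.300 = 0.030 matches the joint entry. So Channel and Outcome are independent.

yes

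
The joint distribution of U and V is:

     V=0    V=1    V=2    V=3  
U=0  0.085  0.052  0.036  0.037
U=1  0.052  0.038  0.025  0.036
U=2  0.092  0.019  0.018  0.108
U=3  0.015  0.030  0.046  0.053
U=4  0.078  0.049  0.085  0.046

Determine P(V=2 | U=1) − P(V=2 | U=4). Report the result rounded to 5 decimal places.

-0.16389

P(U=1) = 0.052 + 0.038 + 0.025 + 0.036 = 0.151; P(V=2 | U=1) = 0.025/0.151 = 0.165563.
P(U=4) = 0.078 + 0.049 + 0.085 + 0.046 = 0.258; P(V=2 | U=4) = 0.085/0.258 = 0.329457.
Difference = -0.16389.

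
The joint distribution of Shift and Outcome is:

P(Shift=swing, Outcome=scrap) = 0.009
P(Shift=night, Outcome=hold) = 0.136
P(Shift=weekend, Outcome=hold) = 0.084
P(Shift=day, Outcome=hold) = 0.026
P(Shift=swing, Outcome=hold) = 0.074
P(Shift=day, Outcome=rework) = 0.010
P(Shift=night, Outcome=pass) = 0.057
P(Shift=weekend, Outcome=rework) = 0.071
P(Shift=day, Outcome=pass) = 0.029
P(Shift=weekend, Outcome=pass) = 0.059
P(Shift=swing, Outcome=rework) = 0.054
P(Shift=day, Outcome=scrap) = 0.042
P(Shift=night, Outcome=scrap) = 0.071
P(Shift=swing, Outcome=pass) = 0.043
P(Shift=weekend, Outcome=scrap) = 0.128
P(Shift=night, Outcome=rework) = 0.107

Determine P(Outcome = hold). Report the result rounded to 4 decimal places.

0.3200

P(Outcome=hold) = 0.026 + 0.074 + 0.136 + 0.084 = 0.320.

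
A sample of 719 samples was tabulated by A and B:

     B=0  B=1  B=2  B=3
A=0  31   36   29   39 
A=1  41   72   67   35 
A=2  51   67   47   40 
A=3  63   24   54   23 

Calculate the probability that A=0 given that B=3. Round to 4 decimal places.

0.2847

Total with B=3: 39 + 35 + 40 + 23 = 137.
P(A=0 | B=3) = 39/137 = 0.2847.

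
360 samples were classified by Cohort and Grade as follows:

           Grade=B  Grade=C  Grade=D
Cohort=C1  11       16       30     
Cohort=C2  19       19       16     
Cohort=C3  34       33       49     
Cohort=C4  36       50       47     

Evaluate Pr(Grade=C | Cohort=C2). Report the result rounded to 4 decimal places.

0.3519

Total with Cohort=C2: 19 + 19 + 16 = 54.
P(Grade=C | Cohort=C2) = 19/54 = 0.3519.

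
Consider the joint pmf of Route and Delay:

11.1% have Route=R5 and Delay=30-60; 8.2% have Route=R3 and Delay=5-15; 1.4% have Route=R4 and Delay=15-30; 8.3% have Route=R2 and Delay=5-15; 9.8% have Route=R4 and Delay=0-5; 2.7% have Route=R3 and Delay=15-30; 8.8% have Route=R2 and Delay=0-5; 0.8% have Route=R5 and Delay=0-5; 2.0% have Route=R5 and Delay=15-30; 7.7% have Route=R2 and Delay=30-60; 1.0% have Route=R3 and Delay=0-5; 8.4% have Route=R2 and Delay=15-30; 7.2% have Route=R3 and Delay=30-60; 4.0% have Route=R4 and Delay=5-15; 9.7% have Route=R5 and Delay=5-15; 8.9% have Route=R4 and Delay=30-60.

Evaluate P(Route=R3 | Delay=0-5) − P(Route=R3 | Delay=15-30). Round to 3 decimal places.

P(Delay=0-5) = 0.088 + 0.010 + 0.098 + 0.008 = 0.204; P(Route=R3 | Delay=0-5) = 0.010/0.204 = 0.0490.
P(Delay=15-30) = 0.084 + 0.027 + 0.014 + 0.020 = 0.145; P(Route=R3 | Delay=15-30) = 0.027/0.145 = 0.1862.
Difference = -0.137.

-0.137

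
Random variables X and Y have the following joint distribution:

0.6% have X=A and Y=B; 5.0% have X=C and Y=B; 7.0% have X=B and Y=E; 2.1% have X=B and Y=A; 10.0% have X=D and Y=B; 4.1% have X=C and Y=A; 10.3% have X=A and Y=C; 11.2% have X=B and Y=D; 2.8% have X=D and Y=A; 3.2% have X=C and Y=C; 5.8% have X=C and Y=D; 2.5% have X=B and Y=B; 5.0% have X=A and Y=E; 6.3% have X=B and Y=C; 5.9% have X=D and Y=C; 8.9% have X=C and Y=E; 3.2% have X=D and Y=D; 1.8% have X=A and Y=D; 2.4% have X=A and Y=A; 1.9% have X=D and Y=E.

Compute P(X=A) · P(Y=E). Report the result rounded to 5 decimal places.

P(X=A) = 0.024 + 0.006 + 0.103 + 0.018 + 0.050 = 0.201.
P(Y=E) = 0.050 + 0.070 + 0.089 + 0.019 = 0.228.
Product: 0.201 × 0.228 = 0.04583.

0.04583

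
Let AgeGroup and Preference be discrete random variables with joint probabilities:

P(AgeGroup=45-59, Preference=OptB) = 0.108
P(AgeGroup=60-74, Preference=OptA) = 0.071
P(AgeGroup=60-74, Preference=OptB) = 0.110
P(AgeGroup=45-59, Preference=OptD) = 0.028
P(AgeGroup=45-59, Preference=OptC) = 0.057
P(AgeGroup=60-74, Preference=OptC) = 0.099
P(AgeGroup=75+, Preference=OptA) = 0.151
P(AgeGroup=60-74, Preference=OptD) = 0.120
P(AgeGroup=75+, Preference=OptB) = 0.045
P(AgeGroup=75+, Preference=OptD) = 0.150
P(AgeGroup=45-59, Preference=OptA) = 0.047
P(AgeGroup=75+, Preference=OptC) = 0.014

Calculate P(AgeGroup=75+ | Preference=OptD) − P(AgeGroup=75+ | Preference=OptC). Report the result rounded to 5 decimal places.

P(Preference=OptD) = 0.028 + 0.120 + 0.150 = 0.298; P(AgeGroup=75+ | Preference=OptD) = 0.150/0.298 = 0.503356.
P(Preference=OptC) = 0.057 + 0.099 + 0.014 = 0.170; P(AgeGroup=75+ | Preference=OptC) = 0.014/0.170 = 0.082353.
Difference = 0.42100.

0.42100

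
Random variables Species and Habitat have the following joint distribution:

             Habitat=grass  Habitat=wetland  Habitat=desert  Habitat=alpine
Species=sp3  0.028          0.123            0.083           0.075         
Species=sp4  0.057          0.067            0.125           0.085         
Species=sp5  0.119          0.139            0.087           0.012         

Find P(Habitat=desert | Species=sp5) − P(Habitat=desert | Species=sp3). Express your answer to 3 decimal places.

P(Species=sp5) = 0.119 + 0.139 + 0.087 + 0.012 = 0.357; P(Habitat=desert | Species=sp5) = 0.087/0.357 = 0.2437.
P(Species=sp3) = 0.028 + 0.123 + 0.083 + 0.075 = 0.309; P(Habitat=desert | Species=sp3) = 0.083/0.309 = 0.2686.
Difference = -0.025.

-0.025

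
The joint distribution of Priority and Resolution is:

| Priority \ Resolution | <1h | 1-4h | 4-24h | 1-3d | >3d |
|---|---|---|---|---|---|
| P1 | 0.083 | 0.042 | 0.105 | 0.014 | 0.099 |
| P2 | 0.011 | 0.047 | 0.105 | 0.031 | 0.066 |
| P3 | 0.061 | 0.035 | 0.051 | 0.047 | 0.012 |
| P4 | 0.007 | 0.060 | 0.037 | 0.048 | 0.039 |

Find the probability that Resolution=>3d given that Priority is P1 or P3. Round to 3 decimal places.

P(Priority=P1) = 0.083 + 0.042 + 0.105 + 0.014 + 0.099 = 0.343.
P(Priority=P3) = 0.061 + 0.035 + 0.051 + 0.047 + 0.012 = 0.206.
P(Priority ∈ {P1, P3}) = 0.343 + 0.206 = 0.549; P(Resolution=>3d, Priority ∈ {P1, P3}) = 0.099 + 0.012 = 0.111.
P(Resolution=>3d | Priority ∈ {P1, P3}) = 0.111/0.549 = 0.202.

0.202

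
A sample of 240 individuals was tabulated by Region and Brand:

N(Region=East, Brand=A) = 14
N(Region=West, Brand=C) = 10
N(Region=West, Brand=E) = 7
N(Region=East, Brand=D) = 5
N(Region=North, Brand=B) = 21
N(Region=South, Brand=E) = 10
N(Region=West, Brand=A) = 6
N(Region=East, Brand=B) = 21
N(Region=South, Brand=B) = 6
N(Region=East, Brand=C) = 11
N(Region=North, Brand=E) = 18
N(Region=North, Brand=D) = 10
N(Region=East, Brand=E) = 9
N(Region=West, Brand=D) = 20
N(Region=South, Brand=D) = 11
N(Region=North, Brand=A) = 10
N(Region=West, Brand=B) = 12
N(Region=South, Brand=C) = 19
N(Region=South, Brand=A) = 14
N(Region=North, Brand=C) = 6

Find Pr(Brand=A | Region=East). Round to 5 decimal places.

0.23333

Total with Region=East: 14 + 21 + 11 + 5 + 9 = 60.
P(Brand=A | Region=East) = 14/60 = 0.23333.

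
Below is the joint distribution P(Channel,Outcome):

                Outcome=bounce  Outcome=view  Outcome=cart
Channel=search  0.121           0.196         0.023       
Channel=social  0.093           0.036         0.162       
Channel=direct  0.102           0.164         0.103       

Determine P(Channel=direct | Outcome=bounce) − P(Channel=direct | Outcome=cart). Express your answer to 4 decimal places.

-0.0349

P(Outcome=bounce) = 0.121 + 0.093 + 0.102 = 0.316; P(Channel=direct | Outcome=bounce) = 0.102/0.316 = 0.32278.
P(Outcome=cart) = 0.023 + 0.162 + 0.103 = 0.288; P(Channel=direct | Outcome=cart) = 0.103/0.288 = 0.35764.
Difference = -0.0349.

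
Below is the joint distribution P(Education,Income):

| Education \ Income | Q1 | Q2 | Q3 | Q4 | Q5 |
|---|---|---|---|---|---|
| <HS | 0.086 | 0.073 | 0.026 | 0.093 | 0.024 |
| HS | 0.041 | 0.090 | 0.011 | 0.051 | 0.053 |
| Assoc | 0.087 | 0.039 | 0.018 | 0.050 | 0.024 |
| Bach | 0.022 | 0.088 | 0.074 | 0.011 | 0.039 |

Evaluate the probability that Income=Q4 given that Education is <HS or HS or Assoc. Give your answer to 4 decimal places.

0.2533

P(Education=<HS) = 0.086 + 0.073 + 0.026 + 0.093 + 0.024 = 0.302.
P(Education=HS) = 0.041 + 0.090 + 0.011 + 0.051 + 0.053 = 0.246.
P(Education=Assoc) = 0.087 + 0.039 + 0.018 + 0.050 + 0.024 = 0.218.
P(Education ∈ {<HS, HS, Assoc}) = 0.302 + 0.246 + 0.218 = 0.766; P(Income=Q4, Education ∈ {<HS, HS, Assoc}) = 0.093 + 0.051 + 0.050 = 0.194.
P(Income=Q4 | Education ∈ {<HS, HS, Assoc}) = 0.194/0.766 = 0.2533.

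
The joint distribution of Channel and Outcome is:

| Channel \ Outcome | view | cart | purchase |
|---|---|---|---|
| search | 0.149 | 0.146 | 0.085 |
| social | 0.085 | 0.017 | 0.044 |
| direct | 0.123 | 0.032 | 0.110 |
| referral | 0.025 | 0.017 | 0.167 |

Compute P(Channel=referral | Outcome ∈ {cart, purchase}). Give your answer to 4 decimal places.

0.2977

P(Outcome=cart) = 0.146 + 0.017 + 0.032 + 0.017 = 0.212.
P(Outcome=purchase) = 0.085 + 0.044 + 0.110 + 0.167 = 0.406.
P(Outcome ∈ {cart, purchase}) = 0.212 + 0.406 = 0.618; P(Channel=referral, Outcome ∈ {cart, purchase}) = 0.017 + 0.167 = 0.184.
P(Channel=referral | Outcome ∈ {cart, purchase}) = 0.184/0.618 = 0.2977.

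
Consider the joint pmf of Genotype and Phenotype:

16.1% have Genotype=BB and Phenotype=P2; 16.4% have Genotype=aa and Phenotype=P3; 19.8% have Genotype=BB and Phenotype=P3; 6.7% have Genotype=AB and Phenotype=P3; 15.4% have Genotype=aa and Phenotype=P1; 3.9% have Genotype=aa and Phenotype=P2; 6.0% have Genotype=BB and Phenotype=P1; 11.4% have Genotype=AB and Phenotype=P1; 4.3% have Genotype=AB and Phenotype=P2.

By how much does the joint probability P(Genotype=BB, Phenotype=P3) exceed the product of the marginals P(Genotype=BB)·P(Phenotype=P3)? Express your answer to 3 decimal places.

P(Genotype=BB) = 0.060 + 0.161 + 0.198 = 0.419.
P(Phenotype=P3) = 0.164 + 0.067 + 0.198 = 0.429.
P(Genotype=BB, Phenotype=P3) − P(Genotype=BB)P(Phenotype=P3) = 0.198 − 0.419×0.429 = 0.018.

0.018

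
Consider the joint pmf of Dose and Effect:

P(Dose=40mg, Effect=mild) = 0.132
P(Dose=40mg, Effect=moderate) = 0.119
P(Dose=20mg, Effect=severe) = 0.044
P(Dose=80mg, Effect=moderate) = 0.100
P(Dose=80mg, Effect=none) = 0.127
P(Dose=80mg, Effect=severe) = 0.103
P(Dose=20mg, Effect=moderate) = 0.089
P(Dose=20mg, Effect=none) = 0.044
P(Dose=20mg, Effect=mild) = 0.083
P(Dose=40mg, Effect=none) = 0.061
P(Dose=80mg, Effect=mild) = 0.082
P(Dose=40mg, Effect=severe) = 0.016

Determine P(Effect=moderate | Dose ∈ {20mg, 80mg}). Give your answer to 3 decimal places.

P(Dose=20mg) = 0.044 + 0.083 + 0.089 + 0.044 = 0.260.
P(Dose=80mg) = 0.127 + 0.082 + 0.100 + 0.103 = 0.412.
P(Dose ∈ {20mg, 80mg}) = 0.260 + 0.412 = 0.672; P(Effect=moderate, Dose ∈ {20mg, 80mg}) = 0.089 + 0.100 = 0.189.
P(Effect=moderate | Dose ∈ {20mg, 80mg}) = 0.189/0.672 = 0.281.

0.281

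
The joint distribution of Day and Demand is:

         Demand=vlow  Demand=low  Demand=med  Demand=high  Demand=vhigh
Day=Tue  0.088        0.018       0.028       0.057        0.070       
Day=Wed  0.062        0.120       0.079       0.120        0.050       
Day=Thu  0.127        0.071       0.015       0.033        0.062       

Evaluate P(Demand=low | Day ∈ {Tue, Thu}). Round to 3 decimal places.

0.156

P(Day=Tue) = 0.088 + 0.018 + 0.028 + 0.057 + 0.070 = 0.261.
P(Day=Thu) = 0.127 + 0.071 + 0.015 + 0.033 + 0.062 = 0.308.
P(Day ∈ {Tue, Thu}) = 0.261 + 0.308 = 0.569; P(Demand=low, Day ∈ {Tue, Thu}) = 0.018 + 0.071 = 0.089.
P(Demand=low | Day ∈ {Tue, Thu}) = 0.089/0.569 = 0.156.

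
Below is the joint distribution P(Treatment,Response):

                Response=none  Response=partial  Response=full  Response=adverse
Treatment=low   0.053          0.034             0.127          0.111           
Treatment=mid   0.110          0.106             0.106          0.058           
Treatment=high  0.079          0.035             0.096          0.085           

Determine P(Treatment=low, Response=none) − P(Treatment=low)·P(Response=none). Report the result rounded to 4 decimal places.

-0.0257

P(Treatment=low) = 0.053 + 0.034 + 0.127 + 0.111 = 0.325.
P(Response=none) = 0.053 + 0.110 + 0.079 = 0.242.
P(Treatment=low, Response=none) − P(Treatment=low)P(Response=none) = 0.053 − 0.325×0.242 = -0.0257.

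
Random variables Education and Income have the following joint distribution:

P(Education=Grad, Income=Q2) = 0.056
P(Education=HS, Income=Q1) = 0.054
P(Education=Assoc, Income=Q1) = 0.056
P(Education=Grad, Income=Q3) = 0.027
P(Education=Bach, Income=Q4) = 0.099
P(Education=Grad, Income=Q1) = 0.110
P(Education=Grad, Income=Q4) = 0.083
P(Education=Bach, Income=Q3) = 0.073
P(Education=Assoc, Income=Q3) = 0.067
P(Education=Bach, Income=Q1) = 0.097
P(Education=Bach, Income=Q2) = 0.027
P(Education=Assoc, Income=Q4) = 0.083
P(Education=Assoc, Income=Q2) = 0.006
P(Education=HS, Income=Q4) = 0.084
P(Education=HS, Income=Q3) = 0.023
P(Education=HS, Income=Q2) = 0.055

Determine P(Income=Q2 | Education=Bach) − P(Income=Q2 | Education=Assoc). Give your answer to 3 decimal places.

0.063

P(Education=Bach) = 0.097 + 0.027 + 0.073 + 0.099 = 0.296; P(Income=Q2 | Education=Bach) = 0.027/0.296 = 0.0912.
P(Education=Assoc) = 0.056 + 0.006 + 0.067 + 0.083 = 0.212; P(Income=Q2 | Education=Assoc) = 0.006/0.212 = 0.0283.
Difference = 0.063.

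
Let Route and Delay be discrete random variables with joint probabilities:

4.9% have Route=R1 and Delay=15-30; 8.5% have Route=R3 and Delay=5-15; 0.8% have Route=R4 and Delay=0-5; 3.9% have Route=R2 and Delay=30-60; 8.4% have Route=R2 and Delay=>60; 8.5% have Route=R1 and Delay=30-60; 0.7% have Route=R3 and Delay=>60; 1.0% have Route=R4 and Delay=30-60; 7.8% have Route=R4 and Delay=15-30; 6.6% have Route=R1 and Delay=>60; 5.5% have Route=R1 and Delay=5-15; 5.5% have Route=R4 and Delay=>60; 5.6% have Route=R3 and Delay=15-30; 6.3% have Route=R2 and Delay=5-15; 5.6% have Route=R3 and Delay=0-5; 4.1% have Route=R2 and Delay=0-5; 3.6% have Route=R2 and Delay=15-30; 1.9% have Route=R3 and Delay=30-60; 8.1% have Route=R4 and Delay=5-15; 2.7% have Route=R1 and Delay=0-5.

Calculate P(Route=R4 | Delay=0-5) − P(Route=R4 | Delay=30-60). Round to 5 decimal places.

P(Delay=0-5) = 0.027 + 0.041 + 0.056 + 0.008 = 0.132; P(Route=R4 | Delay=0-5) = 0.008/0.132 = 0.060606.
P(Delay=30-60) = 0.085 + 0.039 + 0.019 + 0.010 = 0.153; P(Route=R4 | Delay=30-60) = 0.010/0.153 = 0.065359.
Difference = -0.00475.

-0.00475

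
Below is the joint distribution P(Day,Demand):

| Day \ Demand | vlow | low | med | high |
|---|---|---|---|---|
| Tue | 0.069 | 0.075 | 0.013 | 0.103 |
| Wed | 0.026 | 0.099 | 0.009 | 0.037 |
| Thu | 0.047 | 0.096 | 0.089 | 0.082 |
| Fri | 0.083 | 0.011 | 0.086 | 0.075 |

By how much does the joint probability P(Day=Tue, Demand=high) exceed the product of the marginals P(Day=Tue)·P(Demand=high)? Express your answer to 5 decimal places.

P(Day=Tue) = 0.069 + 0.075 + 0.013 + 0.103 = 0.260.
P(Demand=high) = 0.103 + 0.037 + 0.082 + 0.075 = 0.297.
P(Day=Tue, Demand=high) − P(Day=Tue)P(Demand=high) = 0.103 − 0.260×0.297 = 0.02578.

0.02578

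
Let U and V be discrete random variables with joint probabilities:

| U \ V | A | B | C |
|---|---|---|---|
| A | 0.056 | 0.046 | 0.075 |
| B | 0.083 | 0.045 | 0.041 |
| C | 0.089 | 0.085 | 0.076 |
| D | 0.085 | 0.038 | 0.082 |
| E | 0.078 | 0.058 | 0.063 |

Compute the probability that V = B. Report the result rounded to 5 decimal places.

0.27200

P(V=B) = 0.046 + 0.045 + 0.085 + 0.038 + 0.058 = 0.272.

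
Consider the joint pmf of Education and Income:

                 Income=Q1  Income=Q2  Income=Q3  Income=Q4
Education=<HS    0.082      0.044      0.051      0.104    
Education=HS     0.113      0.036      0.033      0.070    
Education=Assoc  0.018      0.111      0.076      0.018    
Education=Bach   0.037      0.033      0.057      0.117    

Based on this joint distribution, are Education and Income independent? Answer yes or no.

no

P(Education=Assoc) = 0.223 and P(Income=Q2) = 0.224, so their product is 0.04995, but P(Education=Assoc, Income=Q2) = 0.111. Since these differ, Education and Income are not independent.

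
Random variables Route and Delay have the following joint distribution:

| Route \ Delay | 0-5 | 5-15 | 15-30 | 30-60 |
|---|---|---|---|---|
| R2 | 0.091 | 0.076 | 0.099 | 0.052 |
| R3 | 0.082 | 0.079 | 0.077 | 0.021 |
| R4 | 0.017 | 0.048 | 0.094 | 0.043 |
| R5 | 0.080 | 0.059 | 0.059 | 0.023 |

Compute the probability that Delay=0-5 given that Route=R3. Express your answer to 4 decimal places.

P(Route=R3) = 0.082 + 0.079 + 0.077 + 0.021 = 0.259.
P(Delay=0-5 | Route=R3) = 0.082/0.259 = 0.3166.

0.3166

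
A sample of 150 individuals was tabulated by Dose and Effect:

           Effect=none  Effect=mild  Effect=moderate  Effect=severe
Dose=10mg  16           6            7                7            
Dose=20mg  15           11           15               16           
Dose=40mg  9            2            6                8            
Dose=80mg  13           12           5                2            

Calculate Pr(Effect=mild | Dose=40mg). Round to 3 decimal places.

0.080

Total with Dose=40mg: 9 + 2 + 6 + 8 = 25.
P(Effect=mild | Dose=40mg) = 2/25 = 0.080.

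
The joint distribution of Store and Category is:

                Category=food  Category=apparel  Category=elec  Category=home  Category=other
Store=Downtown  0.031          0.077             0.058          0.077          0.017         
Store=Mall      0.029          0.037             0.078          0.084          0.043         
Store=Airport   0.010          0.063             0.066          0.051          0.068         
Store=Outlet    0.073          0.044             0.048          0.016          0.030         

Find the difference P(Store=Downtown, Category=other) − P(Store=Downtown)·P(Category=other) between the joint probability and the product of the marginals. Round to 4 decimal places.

P(Store=Downtown) = 0.031 + 0.077 + 0.058 + 0.077 + 0.017 = 0.260.
P(Category=other) = 0.017 + 0.043 + 0.068 + 0.030 = 0.158.
P(Store=Downtown, Category=other) − P(Store=Downtown)P(Category=other) = 0.017 − 0.260×0.158 = -0.0241.

-0.0241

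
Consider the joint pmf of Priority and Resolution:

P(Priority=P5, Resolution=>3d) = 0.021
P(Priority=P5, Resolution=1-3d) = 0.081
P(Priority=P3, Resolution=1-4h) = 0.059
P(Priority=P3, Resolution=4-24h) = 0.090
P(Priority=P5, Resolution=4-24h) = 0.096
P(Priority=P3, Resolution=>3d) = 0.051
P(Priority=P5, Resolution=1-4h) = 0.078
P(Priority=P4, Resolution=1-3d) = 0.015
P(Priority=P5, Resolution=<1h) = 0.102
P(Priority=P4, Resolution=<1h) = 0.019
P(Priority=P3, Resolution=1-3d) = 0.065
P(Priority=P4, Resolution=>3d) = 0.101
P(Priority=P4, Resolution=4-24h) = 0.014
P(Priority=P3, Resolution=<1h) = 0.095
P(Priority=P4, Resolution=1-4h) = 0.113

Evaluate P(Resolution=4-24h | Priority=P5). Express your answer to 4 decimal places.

P(Priority=P5) = 0.102 + 0.078 + 0.096 + 0.081 + 0.021 = 0.378.
P(Resolution=4-24h | Priority=P5) = 0.096/0.378 = 0.2540.

0.2540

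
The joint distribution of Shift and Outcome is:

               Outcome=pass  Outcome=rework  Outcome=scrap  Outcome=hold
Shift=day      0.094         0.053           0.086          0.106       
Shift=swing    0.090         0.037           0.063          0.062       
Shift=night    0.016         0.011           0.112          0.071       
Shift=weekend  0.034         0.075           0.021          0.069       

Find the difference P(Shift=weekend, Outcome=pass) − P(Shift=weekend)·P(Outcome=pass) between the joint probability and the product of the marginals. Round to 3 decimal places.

P(Shift=weekend) = 0.034 + 0.075 + 0.021 + 0.069 = 0.199.
P(Outcome=pass) = 0.094 + 0.090 + 0.016 + 0.034 = 0.234.
P(Shift=weekend, Outcome=pass) − P(Shift=weekend)P(Outcome=pass) = 0.034 − 0.199×0.234 = -0.013.

-0.013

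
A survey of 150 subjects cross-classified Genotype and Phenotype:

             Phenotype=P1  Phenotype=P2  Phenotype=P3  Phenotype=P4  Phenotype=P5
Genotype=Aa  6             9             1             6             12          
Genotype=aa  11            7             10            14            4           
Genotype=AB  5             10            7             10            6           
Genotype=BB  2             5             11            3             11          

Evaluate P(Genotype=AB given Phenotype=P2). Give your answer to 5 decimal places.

Total with Phenotype=P2: 9 + 7 + 10 + 5 = 31.
P(Genotype=AB | Phenotype=P2) = 10/31 = 0.32258.

0.32258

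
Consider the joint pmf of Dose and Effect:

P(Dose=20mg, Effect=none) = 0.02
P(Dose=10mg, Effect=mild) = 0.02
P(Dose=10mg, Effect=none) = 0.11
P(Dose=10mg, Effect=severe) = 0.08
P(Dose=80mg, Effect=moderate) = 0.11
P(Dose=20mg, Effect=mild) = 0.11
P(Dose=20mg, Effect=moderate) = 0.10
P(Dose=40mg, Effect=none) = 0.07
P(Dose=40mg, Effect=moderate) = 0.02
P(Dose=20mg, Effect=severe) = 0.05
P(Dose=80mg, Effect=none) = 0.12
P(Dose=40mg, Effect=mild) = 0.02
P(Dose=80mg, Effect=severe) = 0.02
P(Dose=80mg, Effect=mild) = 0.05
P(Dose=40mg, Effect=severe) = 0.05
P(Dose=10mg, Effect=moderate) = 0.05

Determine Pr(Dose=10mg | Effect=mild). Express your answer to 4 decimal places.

P(Effect=mild) = 0.02 + 0.11 + 0.02 + 0.05 = 0.20.
P(Dose=10mg | Effect=mild) = 0.02/0.20 = 0.1000.

0.1000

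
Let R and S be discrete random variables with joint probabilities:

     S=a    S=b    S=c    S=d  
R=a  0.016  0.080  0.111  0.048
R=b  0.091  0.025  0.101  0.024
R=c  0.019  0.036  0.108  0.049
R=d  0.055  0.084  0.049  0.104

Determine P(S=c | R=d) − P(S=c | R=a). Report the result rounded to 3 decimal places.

-0.267

P(R=d) = 0.055 + 0.084 + 0.049 + 0.104 = 0.292; P(S=c | R=d) = 0.049/0.292 = 0.1678.
P(R=a) = 0.016 + 0.080 + 0.111 + 0.048 = 0.255; P(S=c | R=a) = 0.111/0.255 = 0.4353.
Difference = -0.267.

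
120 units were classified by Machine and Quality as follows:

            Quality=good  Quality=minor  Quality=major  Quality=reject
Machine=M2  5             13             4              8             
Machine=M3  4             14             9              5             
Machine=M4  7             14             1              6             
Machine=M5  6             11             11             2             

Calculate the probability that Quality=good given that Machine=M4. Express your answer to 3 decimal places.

Total with Machine=M4: 7 + 14 + 1 + 6 = 28.
P(Quality=good | Machine=M4) = 7/28 = 0.250.

0.250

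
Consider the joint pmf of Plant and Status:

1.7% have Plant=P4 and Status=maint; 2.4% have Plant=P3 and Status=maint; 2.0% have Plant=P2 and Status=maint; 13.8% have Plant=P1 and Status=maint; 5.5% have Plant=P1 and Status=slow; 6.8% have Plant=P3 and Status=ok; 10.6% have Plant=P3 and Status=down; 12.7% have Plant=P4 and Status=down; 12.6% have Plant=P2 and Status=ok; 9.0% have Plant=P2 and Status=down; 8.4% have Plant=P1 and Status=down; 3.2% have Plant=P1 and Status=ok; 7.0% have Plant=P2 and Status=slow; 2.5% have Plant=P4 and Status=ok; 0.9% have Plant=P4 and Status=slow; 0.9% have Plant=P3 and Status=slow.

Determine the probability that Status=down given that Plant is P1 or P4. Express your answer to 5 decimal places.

P(Plant=P1) = 0.032 + 0.055 + 0.084 + 0.138 = 0.309.
P(Plant=P4) = 0.025 + 0.009 + 0.127 + 0.017 = 0.178.
P(Plant ∈ {P1, P4}) = 0.309 + 0.178 = 0.487; P(Status=down, Plant ∈ {P1, P4}) = 0.084 + 0.127 = 0.211.
P(Status=down | Plant ∈ {P1, P4}) = 0.211/0.487 = 0.43326.

0.43326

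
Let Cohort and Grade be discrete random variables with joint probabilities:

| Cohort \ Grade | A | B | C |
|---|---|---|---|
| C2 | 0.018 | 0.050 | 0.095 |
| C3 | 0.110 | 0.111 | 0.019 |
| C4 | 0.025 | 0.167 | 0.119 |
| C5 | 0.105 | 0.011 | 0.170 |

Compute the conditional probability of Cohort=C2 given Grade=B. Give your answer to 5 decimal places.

0.14749

P(Grade=B) = 0.050 + 0.111 + 0.167 + 0.011 = 0.339.
P(Cohort=C2 | Grade=B) = 0.050/0.339 = 0.14749.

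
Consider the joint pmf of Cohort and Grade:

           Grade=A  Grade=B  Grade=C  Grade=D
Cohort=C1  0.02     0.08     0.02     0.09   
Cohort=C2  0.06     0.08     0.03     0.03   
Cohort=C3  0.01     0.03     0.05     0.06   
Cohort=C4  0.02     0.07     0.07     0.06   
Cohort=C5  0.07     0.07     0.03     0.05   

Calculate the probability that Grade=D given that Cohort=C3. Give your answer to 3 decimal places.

P(Cohort=C3) = 0.01 + 0.03 + 0.05 + 0.06 = 0.15.
P(Grade=D | Cohort=C3) = 0.06/0.15 = 0.400.

0.400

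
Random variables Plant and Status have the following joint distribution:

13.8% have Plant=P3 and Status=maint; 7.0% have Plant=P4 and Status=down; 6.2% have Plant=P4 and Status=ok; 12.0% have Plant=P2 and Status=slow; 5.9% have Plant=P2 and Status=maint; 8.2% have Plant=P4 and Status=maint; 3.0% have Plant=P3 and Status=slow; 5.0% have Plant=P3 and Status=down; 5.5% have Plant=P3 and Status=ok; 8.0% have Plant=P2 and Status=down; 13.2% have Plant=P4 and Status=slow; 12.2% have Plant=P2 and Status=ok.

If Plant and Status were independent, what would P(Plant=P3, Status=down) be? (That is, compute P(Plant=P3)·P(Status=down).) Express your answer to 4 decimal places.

0.0546

P(Plant=P3) = 0.055 + 0.030 + 0.050 + 0.138 = 0.273.
P(Status=down) = 0.080 + 0.050 + 0.070 = 0.200.
Product: 0.273 × 0.200 = 0.0546.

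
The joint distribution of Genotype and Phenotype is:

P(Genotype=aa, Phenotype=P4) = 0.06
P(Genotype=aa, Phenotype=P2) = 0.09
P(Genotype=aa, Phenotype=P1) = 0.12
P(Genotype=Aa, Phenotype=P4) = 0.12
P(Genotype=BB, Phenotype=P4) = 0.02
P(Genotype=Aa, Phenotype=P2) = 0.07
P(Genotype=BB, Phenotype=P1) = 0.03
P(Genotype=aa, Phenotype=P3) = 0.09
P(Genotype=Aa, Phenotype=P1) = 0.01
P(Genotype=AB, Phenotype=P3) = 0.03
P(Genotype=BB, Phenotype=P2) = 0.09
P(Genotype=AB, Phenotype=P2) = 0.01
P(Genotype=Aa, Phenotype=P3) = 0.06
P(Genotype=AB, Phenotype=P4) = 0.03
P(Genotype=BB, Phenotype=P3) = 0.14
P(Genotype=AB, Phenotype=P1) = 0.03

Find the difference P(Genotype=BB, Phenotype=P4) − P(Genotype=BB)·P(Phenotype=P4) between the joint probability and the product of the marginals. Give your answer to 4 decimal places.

-0.0444

P(Genotype=BB) = 0.03 + 0.09 + 0.14 + 0.02 = 0.28.
P(Phenotype=P4) = 0.12 + 0.06 + 0.03 + 0.02 = 0.23.
P(Genotype=BB, Phenotype=P4) − P(Genotype=BB)P(Phenotype=P4) = 0.02 − 0.28×0.23 = -0.0444.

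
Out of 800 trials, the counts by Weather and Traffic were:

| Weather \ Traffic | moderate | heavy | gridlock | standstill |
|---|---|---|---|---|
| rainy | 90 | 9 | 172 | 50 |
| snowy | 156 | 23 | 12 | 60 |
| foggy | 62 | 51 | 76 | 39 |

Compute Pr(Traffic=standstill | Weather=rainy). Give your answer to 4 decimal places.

Total with Weather=rainy: 90 + 9 + 172 + 50 = 321.
P(Traffic=standstill | Weather=rainy) = 50/321 = 0.1558.

0.1558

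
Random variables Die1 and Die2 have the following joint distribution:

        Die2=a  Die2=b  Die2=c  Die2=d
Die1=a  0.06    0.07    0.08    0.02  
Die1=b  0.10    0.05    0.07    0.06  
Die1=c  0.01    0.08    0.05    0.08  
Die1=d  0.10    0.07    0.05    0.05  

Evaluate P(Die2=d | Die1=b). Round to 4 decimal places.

0.2143

P(Die1=b) = 0.10 + 0.05 + 0.07 + 0.06 = 0.28.
P(Die2=d | Die1=b) = 0.06/0.28 = 0.2143.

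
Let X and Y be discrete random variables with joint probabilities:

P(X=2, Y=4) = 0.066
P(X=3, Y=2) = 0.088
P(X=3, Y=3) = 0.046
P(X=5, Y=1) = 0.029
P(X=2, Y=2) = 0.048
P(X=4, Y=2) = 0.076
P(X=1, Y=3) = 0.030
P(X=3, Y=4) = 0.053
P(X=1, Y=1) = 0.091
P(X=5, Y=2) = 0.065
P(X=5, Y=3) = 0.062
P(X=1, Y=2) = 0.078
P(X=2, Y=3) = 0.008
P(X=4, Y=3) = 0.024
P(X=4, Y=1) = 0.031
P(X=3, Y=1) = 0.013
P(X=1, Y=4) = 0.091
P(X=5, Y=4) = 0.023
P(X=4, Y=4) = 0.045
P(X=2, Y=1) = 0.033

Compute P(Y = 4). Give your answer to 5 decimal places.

P(Y=4) = 0.091 + 0.066 + 0.053 + 0.045 + 0.023 = 0.278.

0.27800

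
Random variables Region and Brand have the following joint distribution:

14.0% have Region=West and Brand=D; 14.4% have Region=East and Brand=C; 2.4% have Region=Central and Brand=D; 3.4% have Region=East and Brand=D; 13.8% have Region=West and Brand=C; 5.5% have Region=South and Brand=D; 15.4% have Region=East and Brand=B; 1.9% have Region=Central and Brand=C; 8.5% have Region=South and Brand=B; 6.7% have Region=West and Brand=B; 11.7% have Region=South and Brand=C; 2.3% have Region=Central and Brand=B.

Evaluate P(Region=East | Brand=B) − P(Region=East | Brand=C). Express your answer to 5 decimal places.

0.12359

P(Brand=B) = 0.085 + 0.154 + 0.067 + 0.023 = 0.329; P(Region=East | Brand=B) = 0.154/0.329 = 0.468085.
P(Brand=C) = 0.117 + 0.144 + 0.138 + 0.019 = 0.418; P(Region=East | Brand=C) = 0.144/0.418 = 0.344498.
Difference = 0.12359.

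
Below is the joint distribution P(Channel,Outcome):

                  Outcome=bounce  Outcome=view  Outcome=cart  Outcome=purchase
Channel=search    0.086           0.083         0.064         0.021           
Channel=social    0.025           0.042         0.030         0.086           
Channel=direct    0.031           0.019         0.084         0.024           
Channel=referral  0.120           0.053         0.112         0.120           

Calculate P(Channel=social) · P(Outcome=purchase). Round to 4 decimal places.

0.0459

P(Channel=social) = 0.025 + 0.042 + 0.030 + 0.086 = 0.183.
P(Outcome=purchase) = 0.021 + 0.086 + 0.024 + 0.120 = 0.251.
Product: 0.183 × 0.251 = 0.0459.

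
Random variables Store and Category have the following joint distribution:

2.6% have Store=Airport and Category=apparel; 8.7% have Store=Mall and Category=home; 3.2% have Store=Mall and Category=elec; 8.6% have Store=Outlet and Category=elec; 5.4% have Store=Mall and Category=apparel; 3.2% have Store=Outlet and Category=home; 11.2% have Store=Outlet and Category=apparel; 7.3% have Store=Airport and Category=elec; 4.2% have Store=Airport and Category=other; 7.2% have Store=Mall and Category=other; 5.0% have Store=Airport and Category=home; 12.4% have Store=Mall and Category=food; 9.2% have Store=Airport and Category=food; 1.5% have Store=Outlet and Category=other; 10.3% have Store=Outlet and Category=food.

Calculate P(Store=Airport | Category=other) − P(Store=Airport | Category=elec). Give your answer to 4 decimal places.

P(Category=other) = 0.072 + 0.042 + 0.015 = 0.129; P(Store=Airport | Category=other) = 0.042/0.129 = 0.32558.
P(Category=elec) = 0.032 + 0.073 + 0.086 = 0.191; P(Store=Airport | Category=elec) = 0.073/0.191 = 0.38220.
Difference = -0.0566.

-0.0566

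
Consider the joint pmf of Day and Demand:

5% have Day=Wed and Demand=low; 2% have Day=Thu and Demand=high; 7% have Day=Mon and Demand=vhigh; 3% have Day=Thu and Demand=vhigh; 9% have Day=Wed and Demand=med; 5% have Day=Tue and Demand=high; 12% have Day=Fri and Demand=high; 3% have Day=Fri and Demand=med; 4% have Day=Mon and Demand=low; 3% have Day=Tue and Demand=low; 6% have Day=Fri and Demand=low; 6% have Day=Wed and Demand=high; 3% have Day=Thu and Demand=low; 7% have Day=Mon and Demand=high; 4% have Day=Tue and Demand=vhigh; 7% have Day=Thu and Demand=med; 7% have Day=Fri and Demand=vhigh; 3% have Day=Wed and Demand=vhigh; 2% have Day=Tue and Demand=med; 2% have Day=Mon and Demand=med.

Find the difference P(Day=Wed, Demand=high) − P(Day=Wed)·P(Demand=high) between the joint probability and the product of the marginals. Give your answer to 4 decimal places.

-0.0136

P(Day=Wed) = 0.05 + 0.09 + 0.06 + 0.03 = 0.23.
P(Demand=high) = 0.07 + 0.05 + 0.06 + 0.02 + 0.12 = 0.32.
P(Day=Wed, Demand=high) − P(Day=Wed)P(Demand=high) = 0.06 − 0.23×0.32 = -0.0136.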